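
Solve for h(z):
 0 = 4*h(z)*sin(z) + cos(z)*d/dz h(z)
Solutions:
 h(z) = C1*cos(z)^4


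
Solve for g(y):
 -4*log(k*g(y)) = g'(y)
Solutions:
 li(k*g(y))/k = C1 - 4*y


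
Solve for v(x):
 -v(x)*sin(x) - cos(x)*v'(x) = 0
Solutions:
 v(x) = C1*cos(x)


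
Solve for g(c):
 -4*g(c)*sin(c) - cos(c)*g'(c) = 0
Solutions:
 g(c) = C1*cos(c)^4


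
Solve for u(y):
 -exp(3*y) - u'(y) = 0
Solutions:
 u(y) = C1 - exp(3*y)/3


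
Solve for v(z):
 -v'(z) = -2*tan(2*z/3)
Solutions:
 v(z) = C1 - 3*log(cos(2*z/3))


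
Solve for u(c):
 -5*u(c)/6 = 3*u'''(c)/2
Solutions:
 u(c) = C3*exp(-15^(1/3)*c/3) + (C1*sin(3^(5/6)*5^(1/3)*c/6) + C2*cos(3^(5/6)*5^(1/3)*c/6))*exp(15^(1/3)*c/6)


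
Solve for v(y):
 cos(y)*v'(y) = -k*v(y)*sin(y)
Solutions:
 v(y) = C1*exp(k*log(cos(y)))


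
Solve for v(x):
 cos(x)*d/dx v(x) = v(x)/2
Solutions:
 v(x) = C1*(sin(x) + 1)^(1/4)/(sin(x) - 1)^(1/4)


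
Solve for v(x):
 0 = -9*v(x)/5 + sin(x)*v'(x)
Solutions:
 v(x) = C1*(cos(x) - 1)^(9/10)/(cos(x) + 1)^(9/10)


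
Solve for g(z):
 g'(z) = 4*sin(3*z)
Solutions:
 g(z) = C1 - 4*cos(3*z)/3


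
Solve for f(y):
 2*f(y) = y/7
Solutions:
 f(y) = y/14


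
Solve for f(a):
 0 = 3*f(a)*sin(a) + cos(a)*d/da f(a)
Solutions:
 f(a) = C1*cos(a)^3


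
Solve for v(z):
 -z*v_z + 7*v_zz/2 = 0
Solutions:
 v(z) = C1 + C2*erfi(sqrt(7)*z/7)


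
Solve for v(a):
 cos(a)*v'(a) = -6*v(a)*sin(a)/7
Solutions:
 v(a) = C1*cos(a)^(6/7)


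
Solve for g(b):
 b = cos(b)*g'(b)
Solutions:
 g(b) = C1 + Integral(b/cos(b), b)


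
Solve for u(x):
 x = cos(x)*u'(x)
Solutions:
 u(x) = C1 + Integral(x/cos(x), x)


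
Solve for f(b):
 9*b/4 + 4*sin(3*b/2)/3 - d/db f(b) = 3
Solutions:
 f(b) = C1 + 9*b^2/8 - 3*b - 8*cos(3*b/2)/9


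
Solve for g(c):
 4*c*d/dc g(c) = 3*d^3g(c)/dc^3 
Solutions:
 g(c) = C1 + Integral(C2*airyai(6^(2/3)*c/3) + C3*airybi(6^(2/3)*c/3), c)


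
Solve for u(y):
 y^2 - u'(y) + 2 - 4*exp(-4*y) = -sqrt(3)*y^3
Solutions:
 u(y) = C1 + sqrt(3)*y^4/4 + y^3/3 + 2*y + exp(-4*y)


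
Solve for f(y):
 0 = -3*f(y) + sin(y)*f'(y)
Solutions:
 f(y) = C1*(cos(y) - 1)^(3/2)/(cos(y) + 1)^(3/2)


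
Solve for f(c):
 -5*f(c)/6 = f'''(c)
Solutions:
 f(c) = C3*exp(-5^(1/3)*6^(2/3)*c/6) + (C1*sin(2^(2/3)*3^(1/6)*5^(1/3)*c/4) + C2*cos(2^(2/3)*3^(1/6)*5^(1/3)*c/4))*exp(5^(1/3)*6^(2/3)*c/12)


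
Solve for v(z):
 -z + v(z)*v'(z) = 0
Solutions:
 v(z) = -sqrt(C1 + z^2)
 v(z) = sqrt(C1 + z^2)


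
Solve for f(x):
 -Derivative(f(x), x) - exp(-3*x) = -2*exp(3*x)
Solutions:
 f(x) = C1 + 2*exp(3*x)/3 + exp(-3*x)/3


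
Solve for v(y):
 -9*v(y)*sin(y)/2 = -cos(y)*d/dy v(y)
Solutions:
 v(y) = C1/cos(y)^(9/2)


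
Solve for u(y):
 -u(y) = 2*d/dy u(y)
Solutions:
 u(y) = C1*exp(-y/2)


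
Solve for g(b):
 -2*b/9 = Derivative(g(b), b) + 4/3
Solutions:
 g(b) = C1 - b^2/9 - 4*b/3


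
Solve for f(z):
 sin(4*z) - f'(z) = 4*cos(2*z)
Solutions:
 f(z) = C1 - 2*sin(2*z) - cos(4*z)/4


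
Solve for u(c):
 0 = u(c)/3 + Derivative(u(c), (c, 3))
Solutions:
 u(c) = C3*exp(-3^(2/3)*c/3) + (C1*sin(3^(1/6)*c/2) + C2*cos(3^(1/6)*c/2))*exp(3^(2/3)*c/6)


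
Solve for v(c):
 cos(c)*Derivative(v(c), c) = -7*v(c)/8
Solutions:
 v(c) = C1*(sin(c) - 1)^(7/16)/(sin(c) + 1)^(7/16)


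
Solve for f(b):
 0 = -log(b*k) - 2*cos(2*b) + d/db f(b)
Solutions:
 f(b) = C1 + b*log(b*k) - b + sin(2*b)


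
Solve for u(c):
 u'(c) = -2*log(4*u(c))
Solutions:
 Integral(1/(log(_y) + 2*log(2)), (_y, u(c)))/2 = C1 - c


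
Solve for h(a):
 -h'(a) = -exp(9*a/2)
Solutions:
 h(a) = C1 + 2*exp(9*a/2)/9


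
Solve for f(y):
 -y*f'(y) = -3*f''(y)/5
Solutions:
 f(y) = C1 + C2*erfi(sqrt(30)*y/6)


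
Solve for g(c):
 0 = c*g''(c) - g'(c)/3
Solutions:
 g(c) = C1 + C2*c^(4/3)


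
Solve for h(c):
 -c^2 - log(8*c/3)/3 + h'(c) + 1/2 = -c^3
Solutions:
 h(c) = C1 - c^4/4 + c^3/3 + c*log(c)/3 - 5*c/6 - c*log(3)/3 + c*log(2)


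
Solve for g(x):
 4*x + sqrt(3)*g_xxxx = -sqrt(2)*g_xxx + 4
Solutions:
 g(x) = C1 + C2*x + C3*x^2 + C4*exp(-sqrt(6)*x/3) - sqrt(2)*x^4/12 + x^3*(sqrt(2) + sqrt(3))/3


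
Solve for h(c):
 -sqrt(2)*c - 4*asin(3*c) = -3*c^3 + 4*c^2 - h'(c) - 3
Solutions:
 h(c) = C1 - 3*c^4/4 + 4*c^3/3 + sqrt(2)*c^2/2 + 4*c*asin(3*c) - 3*c + 4*sqrt(1 - 9*c^2)/3


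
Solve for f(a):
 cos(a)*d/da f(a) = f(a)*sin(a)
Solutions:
 f(a) = C1/cos(a)


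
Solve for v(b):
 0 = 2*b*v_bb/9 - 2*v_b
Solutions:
 v(b) = C1 + C2*b^10


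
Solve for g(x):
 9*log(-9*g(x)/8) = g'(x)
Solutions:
 -Integral(1/(log(-_y) - 3*log(2) + 2*log(3)), (_y, g(x)))/9 = C1 - x


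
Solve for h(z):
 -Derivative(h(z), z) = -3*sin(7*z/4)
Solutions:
 h(z) = C1 - 12*cos(7*z/4)/7


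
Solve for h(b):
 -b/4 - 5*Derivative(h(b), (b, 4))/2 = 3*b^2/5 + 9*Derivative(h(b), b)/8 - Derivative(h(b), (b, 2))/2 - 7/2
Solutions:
 h(b) = C1 + C2*exp(15^(1/3)*b*(4*15^(1/3)/(sqrt(163065) + 405)^(1/3) + (sqrt(163065) + 405)^(1/3))/60)*sin(3^(1/6)*5^(1/3)*b*(-3^(2/3)*(sqrt(163065) + 405)^(1/3) + 12*5^(1/3)/(sqrt(163065) + 405)^(1/3))/60) + C3*exp(15^(1/3)*b*(4*15^(1/3)/(sqrt(163065) + 405)^(1/3) + (sqrt(163065) + 405)^(1/3))/60)*cos(3^(1/6)*5^(1/3)*b*(-3^(2/3)*(sqrt(163065) + 405)^(1/3) + 12*5^(1/3)/(sqrt(163065) + 405)^(1/3))/60) + C4*exp(-15^(1/3)*b*(4*15^(1/3)/(sqrt(163065) + 405)^(1/3) + (sqrt(163065) + 405)^(1/3))/30) - 8*b^3/45 - 47*b^2/135 + 3404*b/1215


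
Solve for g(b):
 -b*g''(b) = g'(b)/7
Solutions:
 g(b) = C1 + C2*b^(6/7)


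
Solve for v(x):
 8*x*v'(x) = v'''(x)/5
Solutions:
 v(x) = C1 + Integral(C2*airyai(2*5^(1/3)*x) + C3*airybi(2*5^(1/3)*x), x)


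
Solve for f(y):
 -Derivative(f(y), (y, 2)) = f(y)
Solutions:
 f(y) = C1*sin(y) + C2*cos(y)


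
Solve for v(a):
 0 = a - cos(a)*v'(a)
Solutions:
 v(a) = C1 + Integral(a/cos(a), a)


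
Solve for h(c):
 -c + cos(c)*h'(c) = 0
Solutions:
 h(c) = C1 + Integral(c/cos(c), c)


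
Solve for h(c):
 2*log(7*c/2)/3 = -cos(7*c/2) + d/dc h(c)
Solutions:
 h(c) = C1 + 2*c*log(c)/3 - 2*c/3 - 2*c*log(2)/3 + 2*c*log(7)/3 + 2*sin(7*c/2)/7


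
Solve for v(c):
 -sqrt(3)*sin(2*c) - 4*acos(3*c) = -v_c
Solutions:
 v(c) = C1 + 4*c*acos(3*c) - 4*sqrt(1 - 9*c^2)/3 - sqrt(3)*cos(2*c)/2


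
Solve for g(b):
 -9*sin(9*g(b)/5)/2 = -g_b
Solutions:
 -9*b/2 + 5*log(cos(9*g(b)/5) - 1)/18 - 5*log(cos(9*g(b)/5) + 1)/18 = C1


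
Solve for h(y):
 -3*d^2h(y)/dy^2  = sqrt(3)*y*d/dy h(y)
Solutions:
 h(y) = C1 + C2*erf(sqrt(2)*3^(3/4)*y/6)


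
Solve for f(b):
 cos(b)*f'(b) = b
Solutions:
 f(b) = C1 + Integral(b/cos(b), b)


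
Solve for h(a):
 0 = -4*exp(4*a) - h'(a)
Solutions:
 h(a) = C1 - exp(4*a)


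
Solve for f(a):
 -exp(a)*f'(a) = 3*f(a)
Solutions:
 f(a) = C1*exp(3*exp(-a))


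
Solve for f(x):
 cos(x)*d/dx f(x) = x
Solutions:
 f(x) = C1 + Integral(x/cos(x), x)


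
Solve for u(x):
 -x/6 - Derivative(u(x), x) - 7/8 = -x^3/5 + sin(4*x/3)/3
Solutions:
 u(x) = C1 + x^4/20 - x^2/12 - 7*x/8 + cos(4*x/3)/4


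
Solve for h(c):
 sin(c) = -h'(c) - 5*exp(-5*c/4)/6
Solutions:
 h(c) = C1 + cos(c) + 2*exp(-5*c/4)/3


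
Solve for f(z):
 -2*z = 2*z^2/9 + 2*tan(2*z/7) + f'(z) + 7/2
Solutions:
 f(z) = C1 - 2*z^3/27 - z^2 - 7*z/2 + 7*log(cos(2*z/7))


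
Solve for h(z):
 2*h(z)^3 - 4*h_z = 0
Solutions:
 h(z) = -sqrt(-1/(C1 + z))
 h(z) = sqrt(-1/(C1 + z))


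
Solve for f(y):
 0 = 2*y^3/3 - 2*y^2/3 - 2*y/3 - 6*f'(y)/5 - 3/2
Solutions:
 f(y) = C1 + 5*y^4/36 - 5*y^3/27 - 5*y^2/18 - 5*y/4


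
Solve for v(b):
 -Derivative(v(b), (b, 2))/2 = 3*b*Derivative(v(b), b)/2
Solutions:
 v(b) = C1 + C2*erf(sqrt(6)*b/2)


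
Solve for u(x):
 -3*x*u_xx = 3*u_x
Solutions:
 u(x) = C1 + C2*log(x)


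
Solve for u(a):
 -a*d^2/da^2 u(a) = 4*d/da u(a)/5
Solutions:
 u(a) = C1 + C2*a^(1/5)


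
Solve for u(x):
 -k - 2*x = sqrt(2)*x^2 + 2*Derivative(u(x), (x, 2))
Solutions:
 u(x) = C1 + C2*x - k*x^2/4 - sqrt(2)*x^4/24 - x^3/6


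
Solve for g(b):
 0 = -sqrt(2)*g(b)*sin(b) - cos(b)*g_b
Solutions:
 g(b) = C1*cos(b)^(sqrt(2))


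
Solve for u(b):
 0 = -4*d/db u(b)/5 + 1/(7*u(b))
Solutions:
 u(b) = -sqrt(C1 + 70*b)/14
 u(b) = sqrt(C1 + 70*b)/14


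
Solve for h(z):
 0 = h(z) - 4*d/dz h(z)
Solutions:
 h(z) = C1*exp(z/4)


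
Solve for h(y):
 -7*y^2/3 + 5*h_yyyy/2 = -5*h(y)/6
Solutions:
 h(y) = 14*y^2/5 + (C1*sin(sqrt(2)*3^(3/4)*y/6) + C2*cos(sqrt(2)*3^(3/4)*y/6))*exp(-sqrt(2)*3^(3/4)*y/6) + (C3*sin(sqrt(2)*3^(3/4)*y/6) + C4*cos(sqrt(2)*3^(3/4)*y/6))*exp(sqrt(2)*3^(3/4)*y/6)


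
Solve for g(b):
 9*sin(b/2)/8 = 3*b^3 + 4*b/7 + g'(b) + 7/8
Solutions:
 g(b) = C1 - 3*b^4/4 - 2*b^2/7 - 7*b/8 - 9*cos(b/2)/4


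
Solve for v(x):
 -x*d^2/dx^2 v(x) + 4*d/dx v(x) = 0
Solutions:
 v(x) = C1 + C2*x^5


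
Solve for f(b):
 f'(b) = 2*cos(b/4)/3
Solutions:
 f(b) = C1 + 8*sin(b/4)/3


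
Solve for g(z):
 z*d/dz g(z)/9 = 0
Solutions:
 g(z) = C1


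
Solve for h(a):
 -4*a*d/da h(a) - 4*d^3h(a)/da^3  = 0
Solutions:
 h(a) = C1 + Integral(C2*airyai(-a) + C3*airybi(-a), a)


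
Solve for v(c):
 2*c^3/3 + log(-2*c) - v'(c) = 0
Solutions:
 v(c) = C1 + c^4/6 + c*log(-c) + c*(-1 + log(2))


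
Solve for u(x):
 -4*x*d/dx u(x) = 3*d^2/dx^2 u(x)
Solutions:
 u(x) = C1 + C2*erf(sqrt(6)*x/3)


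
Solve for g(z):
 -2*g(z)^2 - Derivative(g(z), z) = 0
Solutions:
 g(z) = 1/(C1 + 2*z)


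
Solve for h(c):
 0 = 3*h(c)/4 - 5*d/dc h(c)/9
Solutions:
 h(c) = C1*exp(27*c/20)


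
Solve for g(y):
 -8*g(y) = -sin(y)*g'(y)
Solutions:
 g(y) = C1*(cos(y)^4 - 4*cos(y)^3 + 6*cos(y)^2 - 4*cos(y) + 1)/(cos(y)^4 + 4*cos(y)^3 + 6*cos(y)^2 + 4*cos(y) + 1)


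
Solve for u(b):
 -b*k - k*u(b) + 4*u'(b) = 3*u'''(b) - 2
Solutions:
 u(b) = C1*exp(-2^(1/3)*b*(2^(1/3)*(9*k + sqrt(81*k^2 - 256))^(1/3) + 8/(9*k + sqrt(81*k^2 - 256))^(1/3))/6) + C2*exp(2^(1/3)*b*(2^(1/3)*(9*k + sqrt(81*k^2 - 256))^(1/3) - 2^(1/3)*sqrt(3)*I*(9*k + sqrt(81*k^2 - 256))^(1/3) - 32/((-1 + sqrt(3)*I)*(9*k + sqrt(81*k^2 - 256))^(1/3)))/12) + C3*exp(2^(1/3)*b*(2^(1/3)*(9*k + sqrt(81*k^2 - 256))^(1/3) + 2^(1/3)*sqrt(3)*I*(9*k + sqrt(81*k^2 - 256))^(1/3) + 32/((1 + sqrt(3)*I)*(9*k + sqrt(81*k^2 - 256))^(1/3)))/12) - b - 2/k


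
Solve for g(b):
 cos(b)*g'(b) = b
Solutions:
 g(b) = C1 + Integral(b/cos(b), b)


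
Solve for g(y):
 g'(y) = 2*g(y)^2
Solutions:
 g(y) = -1/(C1 + 2*y)


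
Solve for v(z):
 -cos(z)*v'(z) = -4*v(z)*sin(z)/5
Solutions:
 v(z) = C1/cos(z)^(4/5)


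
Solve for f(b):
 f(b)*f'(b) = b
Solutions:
 f(b) = -sqrt(C1 + b^2)
 f(b) = sqrt(C1 + b^2)


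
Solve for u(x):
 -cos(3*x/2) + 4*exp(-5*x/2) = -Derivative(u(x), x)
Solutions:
 u(x) = C1 + 2*sin(3*x/2)/3 + 8*exp(-5*x/2)/5


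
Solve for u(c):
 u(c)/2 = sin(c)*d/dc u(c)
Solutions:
 u(c) = C1*(cos(c) - 1)^(1/4)/(cos(c) + 1)^(1/4)


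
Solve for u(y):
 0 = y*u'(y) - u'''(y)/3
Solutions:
 u(y) = C1 + Integral(C2*airyai(3^(1/3)*y) + C3*airybi(3^(1/3)*y), y)


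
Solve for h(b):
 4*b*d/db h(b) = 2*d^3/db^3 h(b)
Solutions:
 h(b) = C1 + Integral(C2*airyai(2^(1/3)*b) + C3*airybi(2^(1/3)*b), b)


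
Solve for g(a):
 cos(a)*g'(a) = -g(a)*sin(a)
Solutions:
 g(a) = C1*cos(a)


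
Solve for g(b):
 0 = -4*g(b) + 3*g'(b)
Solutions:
 g(b) = C1*exp(4*b/3)


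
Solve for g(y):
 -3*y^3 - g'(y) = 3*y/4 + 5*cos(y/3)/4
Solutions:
 g(y) = C1 - 3*y^4/4 - 3*y^2/8 - 15*sin(y/3)/4


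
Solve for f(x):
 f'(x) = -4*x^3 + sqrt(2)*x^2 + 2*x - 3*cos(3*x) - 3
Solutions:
 f(x) = C1 - x^4 + sqrt(2)*x^3/3 + x^2 - 3*x - sin(3*x)


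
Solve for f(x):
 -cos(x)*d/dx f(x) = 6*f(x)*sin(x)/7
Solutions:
 f(x) = C1*cos(x)^(6/7)


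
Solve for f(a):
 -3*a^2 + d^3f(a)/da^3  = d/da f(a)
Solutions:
 f(a) = C1 + C2*exp(-a) + C3*exp(a) - a^3 - 6*a


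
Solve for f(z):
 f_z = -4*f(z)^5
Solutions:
 f(z) = -I*(1/(C1 + 16*z))^(1/4)
 f(z) = I*(1/(C1 + 16*z))^(1/4)
 f(z) = -(1/(C1 + 16*z))^(1/4)
 f(z) = (1/(C1 + 16*z))^(1/4)


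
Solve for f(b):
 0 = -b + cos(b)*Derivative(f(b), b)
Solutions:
 f(b) = C1 + Integral(b/cos(b), b)


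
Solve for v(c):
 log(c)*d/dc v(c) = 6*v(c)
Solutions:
 v(c) = C1*exp(6*li(c))


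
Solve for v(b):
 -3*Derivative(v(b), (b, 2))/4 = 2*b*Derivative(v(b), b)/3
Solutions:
 v(b) = C1 + C2*erf(2*b/3)


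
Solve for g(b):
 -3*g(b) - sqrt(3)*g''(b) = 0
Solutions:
 g(b) = C1*sin(3^(1/4)*b) + C2*cos(3^(1/4)*b)


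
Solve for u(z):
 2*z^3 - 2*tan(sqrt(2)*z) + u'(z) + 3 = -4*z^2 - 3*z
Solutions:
 u(z) = C1 - z^4/2 - 4*z^3/3 - 3*z^2/2 - 3*z - sqrt(2)*log(cos(sqrt(2)*z))


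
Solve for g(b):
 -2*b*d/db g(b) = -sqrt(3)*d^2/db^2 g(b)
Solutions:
 g(b) = C1 + C2*erfi(3^(3/4)*b/3)


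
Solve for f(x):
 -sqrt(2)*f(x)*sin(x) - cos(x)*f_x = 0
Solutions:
 f(x) = C1*cos(x)^(sqrt(2))


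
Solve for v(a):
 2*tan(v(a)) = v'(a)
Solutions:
 v(a) = pi - asin(C1*exp(2*a))
 v(a) = asin(C1*exp(2*a))


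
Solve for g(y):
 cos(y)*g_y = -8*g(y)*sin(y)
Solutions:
 g(y) = C1*cos(y)^8


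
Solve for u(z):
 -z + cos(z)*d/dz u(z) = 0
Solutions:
 u(z) = C1 + Integral(z/cos(z), z)


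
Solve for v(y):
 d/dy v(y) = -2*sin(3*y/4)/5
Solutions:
 v(y) = C1 + 8*cos(3*y/4)/15


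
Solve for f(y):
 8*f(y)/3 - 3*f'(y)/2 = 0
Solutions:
 f(y) = C1*exp(16*y/9)


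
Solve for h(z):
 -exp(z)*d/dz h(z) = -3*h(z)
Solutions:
 h(z) = C1*exp(-3*exp(-z))


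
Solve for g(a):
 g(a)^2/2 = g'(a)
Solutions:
 g(a) = -2/(C1 + a)


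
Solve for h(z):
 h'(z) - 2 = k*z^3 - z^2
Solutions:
 h(z) = C1 + k*z^4/4 - z^3/3 + 2*z


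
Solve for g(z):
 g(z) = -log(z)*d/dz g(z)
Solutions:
 g(z) = C1*exp(-li(z))


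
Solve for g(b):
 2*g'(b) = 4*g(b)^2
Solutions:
 g(b) = -1/(C1 + 2*b)


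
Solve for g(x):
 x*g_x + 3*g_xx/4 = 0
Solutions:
 g(x) = C1 + C2*erf(sqrt(6)*x/3)


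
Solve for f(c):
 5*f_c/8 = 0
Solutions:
 f(c) = C1


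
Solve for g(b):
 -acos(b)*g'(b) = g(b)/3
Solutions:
 g(b) = C1*exp(-Integral(1/acos(b), b)/3)


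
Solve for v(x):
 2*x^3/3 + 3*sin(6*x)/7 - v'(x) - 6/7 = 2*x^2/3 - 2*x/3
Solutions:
 v(x) = C1 + x^4/6 - 2*x^3/9 + x^2/3 - 6*x/7 - cos(6*x)/14


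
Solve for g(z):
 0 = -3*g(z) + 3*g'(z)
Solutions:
 g(z) = C1*exp(z)


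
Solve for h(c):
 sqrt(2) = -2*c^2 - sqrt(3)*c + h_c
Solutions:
 h(c) = C1 + 2*c^3/3 + sqrt(3)*c^2/2 + sqrt(2)*c


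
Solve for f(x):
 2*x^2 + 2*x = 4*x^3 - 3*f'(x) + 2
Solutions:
 f(x) = C1 + x^4/3 - 2*x^3/9 - x^2/3 + 2*x/3


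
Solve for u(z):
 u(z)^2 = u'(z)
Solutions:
 u(z) = -1/(C1 + z)


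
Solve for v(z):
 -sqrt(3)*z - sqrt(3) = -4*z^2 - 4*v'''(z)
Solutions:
 v(z) = C1 + C2*z + C3*z^2 - z^5/60 + sqrt(3)*z^4/96 + sqrt(3)*z^3/24


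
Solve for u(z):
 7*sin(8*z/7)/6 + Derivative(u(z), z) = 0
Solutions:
 u(z) = C1 + 49*cos(8*z/7)/48


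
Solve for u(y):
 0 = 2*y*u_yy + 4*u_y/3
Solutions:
 u(y) = C1 + C2*y^(1/3)


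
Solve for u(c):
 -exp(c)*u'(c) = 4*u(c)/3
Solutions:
 u(c) = C1*exp(4*exp(-c)/3)


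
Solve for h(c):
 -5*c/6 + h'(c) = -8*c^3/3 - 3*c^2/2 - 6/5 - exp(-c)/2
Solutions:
 h(c) = C1 - 2*c^4/3 - c^3/2 + 5*c^2/12 - 6*c/5 + exp(-c)/2


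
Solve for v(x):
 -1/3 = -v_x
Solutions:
 v(x) = C1 + x/3


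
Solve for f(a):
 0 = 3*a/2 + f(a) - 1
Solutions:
 f(a) = 1 - 3*a/2


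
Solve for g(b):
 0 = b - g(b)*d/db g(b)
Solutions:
 g(b) = -sqrt(C1 + b^2)
 g(b) = sqrt(C1 + b^2)


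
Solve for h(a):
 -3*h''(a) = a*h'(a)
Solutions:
 h(a) = C1 + C2*erf(sqrt(6)*a/6)


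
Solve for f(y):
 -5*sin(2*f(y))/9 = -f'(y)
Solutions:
 -5*y/9 + log(cos(2*f(y)) - 1)/4 - log(cos(2*f(y)) + 1)/4 = C1


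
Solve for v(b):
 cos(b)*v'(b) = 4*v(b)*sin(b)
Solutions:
 v(b) = C1/cos(b)^4


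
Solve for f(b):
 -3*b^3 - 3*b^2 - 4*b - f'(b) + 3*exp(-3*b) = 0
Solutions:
 f(b) = C1 - 3*b^4/4 - b^3 - 2*b^2 - exp(-3*b)


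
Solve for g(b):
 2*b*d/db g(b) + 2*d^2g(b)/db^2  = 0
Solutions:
 g(b) = C1 + C2*erf(sqrt(2)*b/2)


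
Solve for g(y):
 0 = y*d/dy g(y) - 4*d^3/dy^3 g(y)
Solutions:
 g(y) = C1 + Integral(C2*airyai(2^(1/3)*y/2) + C3*airybi(2^(1/3)*y/2), y)


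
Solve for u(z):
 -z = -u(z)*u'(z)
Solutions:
 u(z) = -sqrt(C1 + z^2)
 u(z) = sqrt(C1 + z^2)


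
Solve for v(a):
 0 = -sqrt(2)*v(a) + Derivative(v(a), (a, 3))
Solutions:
 v(a) = C3*exp(2^(1/6)*a) + (C1*sin(2^(1/6)*sqrt(3)*a/2) + C2*cos(2^(1/6)*sqrt(3)*a/2))*exp(-2^(1/6)*a/2)


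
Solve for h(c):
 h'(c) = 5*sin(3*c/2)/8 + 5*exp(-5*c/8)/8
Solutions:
 h(c) = C1 - 5*cos(3*c/2)/12 - 1/exp(c)^(5/8)


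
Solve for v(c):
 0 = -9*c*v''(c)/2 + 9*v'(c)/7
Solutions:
 v(c) = C1 + C2*c^(9/7)


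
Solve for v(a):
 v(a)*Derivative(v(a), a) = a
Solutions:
 v(a) = -sqrt(C1 + a^2)
 v(a) = sqrt(C1 + a^2)


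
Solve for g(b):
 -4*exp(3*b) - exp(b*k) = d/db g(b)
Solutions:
 g(b) = C1 - 4*exp(3*b)/3 - exp(b*k)/k


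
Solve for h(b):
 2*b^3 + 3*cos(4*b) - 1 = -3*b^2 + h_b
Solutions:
 h(b) = C1 + b^4/2 + b^3 - b + 3*sin(4*b)/4


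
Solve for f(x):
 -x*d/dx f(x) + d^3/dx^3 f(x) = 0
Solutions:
 f(x) = C1 + Integral(C2*airyai(x) + C3*airybi(x), x)


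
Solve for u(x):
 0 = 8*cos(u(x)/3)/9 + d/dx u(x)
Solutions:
 8*x/9 - 3*log(sin(u(x)/3) - 1)/2 + 3*log(sin(u(x)/3) + 1)/2 = C1


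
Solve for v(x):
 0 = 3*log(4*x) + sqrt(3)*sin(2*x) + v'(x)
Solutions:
 v(x) = C1 - 3*x*log(x) - 6*x*log(2) + 3*x + sqrt(3)*cos(2*x)/2


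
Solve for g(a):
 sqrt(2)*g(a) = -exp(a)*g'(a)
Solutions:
 g(a) = C1*exp(sqrt(2)*exp(-a))


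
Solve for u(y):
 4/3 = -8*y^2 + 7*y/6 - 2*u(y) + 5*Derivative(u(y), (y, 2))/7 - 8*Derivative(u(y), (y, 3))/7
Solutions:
 u(y) = C1*exp(y*(25/(24*sqrt(248766) + 11971)^(1/3) + 10 + (24*sqrt(248766) + 11971)^(1/3))/48)*sin(sqrt(3)*y*(-(24*sqrt(248766) + 11971)^(1/3) + 25/(24*sqrt(248766) + 11971)^(1/3))/48) + C2*exp(y*(25/(24*sqrt(248766) + 11971)^(1/3) + 10 + (24*sqrt(248766) + 11971)^(1/3))/48)*cos(sqrt(3)*y*(-(24*sqrt(248766) + 11971)^(1/3) + 25/(24*sqrt(248766) + 11971)^(1/3))/48) + C3*exp(y*(-(24*sqrt(248766) + 11971)^(1/3) - 25/(24*sqrt(248766) + 11971)^(1/3) + 5)/24) - 4*y^2 + 7*y/12 - 74/21


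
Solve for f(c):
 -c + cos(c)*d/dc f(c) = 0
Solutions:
 f(c) = C1 + Integral(c/cos(c), c)


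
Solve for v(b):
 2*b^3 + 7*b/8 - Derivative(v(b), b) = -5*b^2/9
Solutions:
 v(b) = C1 + b^4/2 + 5*b^3/27 + 7*b^2/16


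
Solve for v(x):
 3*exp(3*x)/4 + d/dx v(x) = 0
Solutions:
 v(x) = C1 - exp(3*x)/4


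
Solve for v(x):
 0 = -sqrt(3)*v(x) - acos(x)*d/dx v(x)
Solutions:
 v(x) = C1*exp(-sqrt(3)*Integral(1/acos(x), x))


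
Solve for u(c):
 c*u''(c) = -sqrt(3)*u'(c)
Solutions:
 u(c) = C1 + C2*c^(1 - sqrt(3))


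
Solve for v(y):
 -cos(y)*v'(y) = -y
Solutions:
 v(y) = C1 + Integral(y/cos(y), y)


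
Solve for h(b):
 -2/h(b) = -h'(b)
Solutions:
 h(b) = -sqrt(C1 + 4*b)
 h(b) = sqrt(C1 + 4*b)


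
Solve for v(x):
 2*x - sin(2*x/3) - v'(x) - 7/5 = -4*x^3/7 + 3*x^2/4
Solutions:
 v(x) = C1 + x^4/7 - x^3/4 + x^2 - 7*x/5 + 3*cos(2*x/3)/2


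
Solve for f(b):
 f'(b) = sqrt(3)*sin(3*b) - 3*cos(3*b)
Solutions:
 f(b) = C1 - 2*sqrt(3)*sin(3*b + pi/6)/3


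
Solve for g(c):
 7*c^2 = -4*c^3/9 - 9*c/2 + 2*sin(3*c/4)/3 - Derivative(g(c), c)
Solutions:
 g(c) = C1 - c^4/9 - 7*c^3/3 - 9*c^2/4 - 8*cos(3*c/4)/9


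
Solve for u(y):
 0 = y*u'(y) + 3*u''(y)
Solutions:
 u(y) = C1 + C2*erf(sqrt(6)*y/6)


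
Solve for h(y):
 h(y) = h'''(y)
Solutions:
 h(y) = C3*exp(y) + (C1*sin(sqrt(3)*y/2) + C2*cos(sqrt(3)*y/2))*exp(-y/2)


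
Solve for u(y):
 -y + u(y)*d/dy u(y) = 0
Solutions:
 u(y) = -sqrt(C1 + y^2)
 u(y) = sqrt(C1 + y^2)


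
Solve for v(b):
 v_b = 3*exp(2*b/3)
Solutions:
 v(b) = C1 + 9*exp(2*b/3)/2


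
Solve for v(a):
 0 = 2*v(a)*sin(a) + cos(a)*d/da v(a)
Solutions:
 v(a) = C1*cos(a)^2


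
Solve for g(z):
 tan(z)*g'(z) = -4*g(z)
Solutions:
 g(z) = C1/sin(z)^4


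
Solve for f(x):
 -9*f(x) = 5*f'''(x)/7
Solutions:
 f(x) = C3*exp(x*(-5^(2/3)*63^(1/3) + 3*15^(2/3)*7^(1/3))/20)*sin(3*3^(1/6)*5^(2/3)*7^(1/3)*x/10) + C4*exp(x*(-5^(2/3)*63^(1/3) + 3*15^(2/3)*7^(1/3))/20)*cos(3*3^(1/6)*5^(2/3)*7^(1/3)*x/10) + C5*exp(-x*(5^(2/3)*63^(1/3) + 3*15^(2/3)*7^(1/3))/20) + (C1*sin(3*3^(1/6)*5^(2/3)*7^(1/3)*x/10) + C2*cos(3*3^(1/6)*5^(2/3)*7^(1/3)*x/10))*exp(5^(2/3)*63^(1/3)*x/10)


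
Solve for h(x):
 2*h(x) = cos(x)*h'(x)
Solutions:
 h(x) = C1*(sin(x) + 1)/(sin(x) - 1)


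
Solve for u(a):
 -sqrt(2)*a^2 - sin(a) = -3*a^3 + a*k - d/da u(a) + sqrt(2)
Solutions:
 u(a) = C1 - 3*a^4/4 + sqrt(2)*a^3/3 + a^2*k/2 + sqrt(2)*a - cos(a)


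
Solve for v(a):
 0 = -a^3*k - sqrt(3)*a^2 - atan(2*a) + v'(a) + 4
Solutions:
 v(a) = C1 + a^4*k/4 + sqrt(3)*a^3/3 + a*atan(2*a) - 4*a - log(4*a^2 + 1)/4


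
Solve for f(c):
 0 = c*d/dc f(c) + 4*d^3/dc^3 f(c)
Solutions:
 f(c) = C1 + Integral(C2*airyai(-2^(1/3)*c/2) + C3*airybi(-2^(1/3)*c/2), c)


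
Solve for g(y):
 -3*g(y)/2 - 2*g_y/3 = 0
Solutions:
 g(y) = C1*exp(-9*y/4)


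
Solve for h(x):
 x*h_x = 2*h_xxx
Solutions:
 h(x) = C1 + Integral(C2*airyai(2^(2/3)*x/2) + C3*airybi(2^(2/3)*x/2), x)


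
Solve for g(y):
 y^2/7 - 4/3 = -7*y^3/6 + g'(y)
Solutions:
 g(y) = C1 + 7*y^4/24 + y^3/21 - 4*y/3


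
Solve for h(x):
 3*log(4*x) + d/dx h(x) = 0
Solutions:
 h(x) = C1 - 3*x*log(x) - x*log(64) + 3*x


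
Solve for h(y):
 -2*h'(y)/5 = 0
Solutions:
 h(y) = C1


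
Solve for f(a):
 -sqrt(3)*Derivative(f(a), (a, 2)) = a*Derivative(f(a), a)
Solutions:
 f(a) = C1 + C2*erf(sqrt(2)*3^(3/4)*a/6)


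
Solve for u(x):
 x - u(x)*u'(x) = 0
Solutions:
 u(x) = -sqrt(C1 + x^2)
 u(x) = sqrt(C1 + x^2)


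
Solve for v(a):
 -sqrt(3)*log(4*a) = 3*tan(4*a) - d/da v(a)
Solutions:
 v(a) = C1 + sqrt(3)*a*(log(a) - 1) + 2*sqrt(3)*a*log(2) - 3*log(cos(4*a))/4


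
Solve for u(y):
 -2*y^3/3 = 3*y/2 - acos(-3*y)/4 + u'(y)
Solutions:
 u(y) = C1 - y^4/6 - 3*y^2/4 + y*acos(-3*y)/4 + sqrt(1 - 9*y^2)/12


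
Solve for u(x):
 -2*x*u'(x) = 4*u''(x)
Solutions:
 u(x) = C1 + C2*erf(x/2)


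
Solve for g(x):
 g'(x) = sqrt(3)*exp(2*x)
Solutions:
 g(x) = C1 + sqrt(3)*exp(2*x)/2


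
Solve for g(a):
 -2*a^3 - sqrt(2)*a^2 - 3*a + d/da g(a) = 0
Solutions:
 g(a) = C1 + a^4/2 + sqrt(2)*a^3/3 + 3*a^2/2


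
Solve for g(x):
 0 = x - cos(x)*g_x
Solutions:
 g(x) = C1 + Integral(x/cos(x), x)


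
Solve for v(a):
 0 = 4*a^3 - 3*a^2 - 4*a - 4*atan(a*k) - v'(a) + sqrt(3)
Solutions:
 v(a) = C1 + a^4 - a^3 - 2*a^2 + sqrt(3)*a - 4*Piecewise((a*atan(a*k) - log(a^2*k^2 + 1)/(2*k), Ne(k, 0)), (0, True))


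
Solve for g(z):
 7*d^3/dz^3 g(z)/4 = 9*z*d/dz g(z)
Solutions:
 g(z) = C1 + Integral(C2*airyai(42^(2/3)*z/7) + C3*airybi(42^(2/3)*z/7), z)


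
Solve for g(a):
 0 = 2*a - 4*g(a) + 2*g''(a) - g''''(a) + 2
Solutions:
 g(a) = a/2 + (C1*sin(sqrt(2)*a/2) + C2*cos(sqrt(2)*a/2))*exp(-sqrt(6)*a/2) + (C3*sin(sqrt(2)*a/2) + C4*cos(sqrt(2)*a/2))*exp(sqrt(6)*a/2) + 1/2


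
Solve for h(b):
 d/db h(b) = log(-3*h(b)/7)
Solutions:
 -Integral(1/(log(-_y) - log(7) + log(3)), (_y, h(b))) = C1 - b


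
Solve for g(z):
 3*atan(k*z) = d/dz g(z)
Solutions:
 g(z) = C1 + 3*Piecewise((z*atan(k*z) - log(k^2*z^2 + 1)/(2*k), Ne(k, 0)), (0, True))


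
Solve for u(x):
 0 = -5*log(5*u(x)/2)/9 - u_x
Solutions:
 -9*Integral(1/(-log(_y) - log(5) + log(2)), (_y, u(x)))/5 = C1 - x


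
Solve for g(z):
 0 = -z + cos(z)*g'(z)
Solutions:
 g(z) = C1 + Integral(z/cos(z), z)


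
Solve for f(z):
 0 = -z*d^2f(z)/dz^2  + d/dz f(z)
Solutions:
 f(z) = C1 + C2*z^2


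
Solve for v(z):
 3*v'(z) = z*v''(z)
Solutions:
 v(z) = C1 + C2*z^4


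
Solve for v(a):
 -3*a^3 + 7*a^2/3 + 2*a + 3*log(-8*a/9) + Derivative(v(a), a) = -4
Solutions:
 v(a) = C1 + 3*a^4/4 - 7*a^3/9 - a^2 - 3*a*log(-a) + a*(-9*log(2) - 1 + 6*log(3))


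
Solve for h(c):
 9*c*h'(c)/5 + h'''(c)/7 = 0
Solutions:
 h(c) = C1 + Integral(C2*airyai(-5^(2/3)*63^(1/3)*c/5) + C3*airybi(-5^(2/3)*63^(1/3)*c/5), c)


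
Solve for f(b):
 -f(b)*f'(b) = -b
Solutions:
 f(b) = -sqrt(C1 + b^2)
 f(b) = sqrt(C1 + b^2)


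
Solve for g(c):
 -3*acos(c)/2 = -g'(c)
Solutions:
 g(c) = C1 + 3*c*acos(c)/2 - 3*sqrt(1 - c^2)/2


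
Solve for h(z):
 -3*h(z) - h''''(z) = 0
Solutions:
 h(z) = (C1*sin(sqrt(2)*3^(1/4)*z/2) + C2*cos(sqrt(2)*3^(1/4)*z/2))*exp(-sqrt(2)*3^(1/4)*z/2) + (C3*sin(sqrt(2)*3^(1/4)*z/2) + C4*cos(sqrt(2)*3^(1/4)*z/2))*exp(sqrt(2)*3^(1/4)*z/2)


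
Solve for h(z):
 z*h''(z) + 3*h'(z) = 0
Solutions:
 h(z) = C1 + C2/z^2


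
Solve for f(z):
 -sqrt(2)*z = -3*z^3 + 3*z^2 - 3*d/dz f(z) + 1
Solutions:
 f(z) = C1 - z^4/4 + z^3/3 + sqrt(2)*z^2/6 + z/3


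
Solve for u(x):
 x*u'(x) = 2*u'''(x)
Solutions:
 u(x) = C1 + Integral(C2*airyai(2^(2/3)*x/2) + C3*airybi(2^(2/3)*x/2), x)


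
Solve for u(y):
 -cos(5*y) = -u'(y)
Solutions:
 u(y) = C1 + sin(5*y)/5


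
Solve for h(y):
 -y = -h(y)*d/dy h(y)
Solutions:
 h(y) = -sqrt(C1 + y^2)
 h(y) = sqrt(C1 + y^2)


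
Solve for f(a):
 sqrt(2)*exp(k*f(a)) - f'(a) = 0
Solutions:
 f(a) = Piecewise((log(-1/(C1*k + sqrt(2)*a*k))/k, Ne(k, 0)), (nan, True))
 f(a) = Piecewise((C1 + sqrt(2)*a, Eq(k, 0)), (nan, True))


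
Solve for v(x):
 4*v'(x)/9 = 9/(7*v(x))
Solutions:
 v(x) = -sqrt(C1 + 1134*x)/14
 v(x) = sqrt(C1 + 1134*x)/14


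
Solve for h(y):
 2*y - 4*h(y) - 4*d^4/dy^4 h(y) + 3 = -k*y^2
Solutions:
 h(y) = k*y^2/4 + y/2 + (C1*sin(sqrt(2)*y/2) + C2*cos(sqrt(2)*y/2))*exp(-sqrt(2)*y/2) + (C3*sin(sqrt(2)*y/2) + C4*cos(sqrt(2)*y/2))*exp(sqrt(2)*y/2) + 3/4


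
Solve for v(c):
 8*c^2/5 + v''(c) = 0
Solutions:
 v(c) = C1 + C2*c - 2*c^4/15


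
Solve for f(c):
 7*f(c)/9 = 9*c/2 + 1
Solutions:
 f(c) = 81*c/14 + 9/7


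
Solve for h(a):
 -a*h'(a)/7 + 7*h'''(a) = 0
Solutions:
 h(a) = C1 + Integral(C2*airyai(7^(1/3)*a/7) + C3*airybi(7^(1/3)*a/7), a)


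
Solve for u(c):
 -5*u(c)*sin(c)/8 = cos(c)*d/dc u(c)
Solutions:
 u(c) = C1*cos(c)^(5/8)


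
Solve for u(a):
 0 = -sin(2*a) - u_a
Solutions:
 u(a) = C1 + cos(2*a)/2


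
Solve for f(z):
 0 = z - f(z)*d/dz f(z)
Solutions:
 f(z) = -sqrt(C1 + z^2)
 f(z) = sqrt(C1 + z^2)


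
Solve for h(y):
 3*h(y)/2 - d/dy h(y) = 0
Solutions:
 h(y) = C1*exp(3*y/2)


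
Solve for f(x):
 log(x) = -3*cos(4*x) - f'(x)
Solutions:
 f(x) = C1 - x*log(x) + x - 3*sin(4*x)/4


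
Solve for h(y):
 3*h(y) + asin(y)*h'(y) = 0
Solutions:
 h(y) = C1*exp(-3*Integral(1/asin(y), y))


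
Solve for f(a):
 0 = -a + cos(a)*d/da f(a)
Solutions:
 f(a) = C1 + Integral(a/cos(a), a)


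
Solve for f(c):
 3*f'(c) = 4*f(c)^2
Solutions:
 f(c) = -3/(C1 + 4*c)


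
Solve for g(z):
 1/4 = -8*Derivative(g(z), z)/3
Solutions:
 g(z) = C1 - 3*z/32


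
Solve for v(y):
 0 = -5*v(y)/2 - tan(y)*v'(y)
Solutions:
 v(y) = C1/sin(y)^(5/2)


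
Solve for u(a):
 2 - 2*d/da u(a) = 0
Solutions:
 u(a) = C1 + a


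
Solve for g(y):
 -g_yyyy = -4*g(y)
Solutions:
 g(y) = C1*exp(-sqrt(2)*y) + C2*exp(sqrt(2)*y) + C3*sin(sqrt(2)*y) + C4*cos(sqrt(2)*y)


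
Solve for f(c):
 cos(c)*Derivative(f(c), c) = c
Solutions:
 f(c) = C1 + Integral(c/cos(c), c)


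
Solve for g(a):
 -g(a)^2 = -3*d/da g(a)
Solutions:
 g(a) = -3/(C1 + a)


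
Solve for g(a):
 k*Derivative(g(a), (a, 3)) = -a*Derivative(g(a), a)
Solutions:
 g(a) = C1 + Integral(C2*airyai(a*(-1/k)^(1/3)) + C3*airybi(a*(-1/k)^(1/3)), a)


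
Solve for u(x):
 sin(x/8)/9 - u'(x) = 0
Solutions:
 u(x) = C1 - 8*cos(x/8)/9


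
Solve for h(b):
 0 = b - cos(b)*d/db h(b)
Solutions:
 h(b) = C1 + Integral(b/cos(b), b)


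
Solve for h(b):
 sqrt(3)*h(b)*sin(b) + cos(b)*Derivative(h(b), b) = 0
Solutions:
 h(b) = C1*cos(b)^(sqrt(3))


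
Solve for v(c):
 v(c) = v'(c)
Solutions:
 v(c) = C1*exp(c)


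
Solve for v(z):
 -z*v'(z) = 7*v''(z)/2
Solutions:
 v(z) = C1 + C2*erf(sqrt(7)*z/7)


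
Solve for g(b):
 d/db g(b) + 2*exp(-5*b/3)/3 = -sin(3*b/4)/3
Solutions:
 g(b) = C1 + 4*cos(3*b/4)/9 + 2*exp(-5*b/3)/5


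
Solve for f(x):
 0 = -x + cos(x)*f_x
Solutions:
 f(x) = C1 + Integral(x/cos(x), x)


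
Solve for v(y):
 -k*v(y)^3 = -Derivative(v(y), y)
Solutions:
 v(y) = -sqrt(2)*sqrt(-1/(C1 + k*y))/2
 v(y) = sqrt(2)*sqrt(-1/(C1 + k*y))/2


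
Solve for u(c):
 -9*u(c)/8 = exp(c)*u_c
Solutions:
 u(c) = C1*exp(9*exp(-c)/8)


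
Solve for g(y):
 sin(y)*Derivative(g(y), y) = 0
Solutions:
 g(y) = C1


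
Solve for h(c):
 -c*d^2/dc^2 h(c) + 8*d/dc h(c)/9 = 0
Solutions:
 h(c) = C1 + C2*c^(17/9)


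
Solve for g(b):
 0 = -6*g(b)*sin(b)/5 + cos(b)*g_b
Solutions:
 g(b) = C1/cos(b)^(6/5)


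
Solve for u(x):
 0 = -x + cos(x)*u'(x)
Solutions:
 u(x) = C1 + Integral(x/cos(x), x)


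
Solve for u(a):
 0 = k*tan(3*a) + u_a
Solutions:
 u(a) = C1 + k*log(cos(3*a))/3


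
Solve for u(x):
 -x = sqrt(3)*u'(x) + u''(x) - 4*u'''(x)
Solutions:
 u(x) = C1 + C2*exp(x*(1 - sqrt(1 + 16*sqrt(3)))/8) + C3*exp(x*(1 + sqrt(1 + 16*sqrt(3)))/8) - sqrt(3)*x^2/6 + x/3


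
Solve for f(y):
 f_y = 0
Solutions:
 f(y) = C1


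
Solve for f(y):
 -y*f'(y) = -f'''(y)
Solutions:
 f(y) = C1 + Integral(C2*airyai(y) + C3*airybi(y), y)


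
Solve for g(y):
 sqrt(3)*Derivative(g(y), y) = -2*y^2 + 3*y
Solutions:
 g(y) = C1 - 2*sqrt(3)*y^3/9 + sqrt(3)*y^2/2


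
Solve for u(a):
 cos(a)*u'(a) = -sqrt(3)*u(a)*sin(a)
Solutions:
 u(a) = C1*cos(a)^(sqrt(3))


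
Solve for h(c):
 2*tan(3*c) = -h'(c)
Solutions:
 h(c) = C1 + 2*log(cos(3*c))/3


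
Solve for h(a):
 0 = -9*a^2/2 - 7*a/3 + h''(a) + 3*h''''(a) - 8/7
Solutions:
 h(a) = C1 + C2*a + C3*sin(sqrt(3)*a/3) + C4*cos(sqrt(3)*a/3) + 3*a^4/8 + 7*a^3/18 - 181*a^2/14


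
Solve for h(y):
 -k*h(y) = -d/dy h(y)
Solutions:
 h(y) = C1*exp(k*y)


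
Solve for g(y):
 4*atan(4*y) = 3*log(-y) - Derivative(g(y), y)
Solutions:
 g(y) = C1 + 3*y*log(-y) - 4*y*atan(4*y) - 3*y + log(16*y^2 + 1)/2


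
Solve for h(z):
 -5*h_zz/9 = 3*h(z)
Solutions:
 h(z) = C1*sin(3*sqrt(15)*z/5) + C2*cos(3*sqrt(15)*z/5)


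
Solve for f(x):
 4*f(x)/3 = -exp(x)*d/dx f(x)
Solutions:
 f(x) = C1*exp(4*exp(-x)/3)


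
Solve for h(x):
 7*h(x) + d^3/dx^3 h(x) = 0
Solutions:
 h(x) = C3*exp(-7^(1/3)*x) + (C1*sin(sqrt(3)*7^(1/3)*x/2) + C2*cos(sqrt(3)*7^(1/3)*x/2))*exp(7^(1/3)*x/2)


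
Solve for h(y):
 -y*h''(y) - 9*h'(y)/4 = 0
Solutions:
 h(y) = C1 + C2/y^(5/4)


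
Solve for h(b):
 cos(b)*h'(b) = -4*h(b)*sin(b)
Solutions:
 h(b) = C1*cos(b)^4


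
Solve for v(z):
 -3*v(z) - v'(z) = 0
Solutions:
 v(z) = C1*exp(-3*z)


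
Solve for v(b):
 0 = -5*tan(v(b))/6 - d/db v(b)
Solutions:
 v(b) = pi - asin(C1*exp(-5*b/6))
 v(b) = asin(C1*exp(-5*b/6))


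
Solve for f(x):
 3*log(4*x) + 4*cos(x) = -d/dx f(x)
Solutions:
 f(x) = C1 - 3*x*log(x) - 6*x*log(2) + 3*x - 4*sin(x)


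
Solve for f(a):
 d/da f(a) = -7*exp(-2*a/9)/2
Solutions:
 f(a) = C1 + 63*exp(-2*a/9)/4


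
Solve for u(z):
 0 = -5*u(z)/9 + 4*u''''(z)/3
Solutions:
 u(z) = C1*exp(-sqrt(2)*3^(3/4)*5^(1/4)*z/6) + C2*exp(sqrt(2)*3^(3/4)*5^(1/4)*z/6) + C3*sin(sqrt(2)*3^(3/4)*5^(1/4)*z/6) + C4*cos(sqrt(2)*3^(3/4)*5^(1/4)*z/6)


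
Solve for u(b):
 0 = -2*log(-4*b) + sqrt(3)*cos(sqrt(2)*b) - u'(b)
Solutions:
 u(b) = C1 - 2*b*log(-b) - 4*b*log(2) + 2*b + sqrt(6)*sin(sqrt(2)*b)/2


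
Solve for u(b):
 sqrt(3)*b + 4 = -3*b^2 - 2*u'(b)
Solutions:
 u(b) = C1 - b^3/2 - sqrt(3)*b^2/4 - 2*b


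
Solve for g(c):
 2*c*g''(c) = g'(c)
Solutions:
 g(c) = C1 + C2*c^(3/2)


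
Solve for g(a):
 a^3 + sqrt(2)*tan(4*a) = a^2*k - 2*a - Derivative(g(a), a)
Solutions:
 g(a) = C1 - a^4/4 + a^3*k/3 - a^2 + sqrt(2)*log(cos(4*a))/4


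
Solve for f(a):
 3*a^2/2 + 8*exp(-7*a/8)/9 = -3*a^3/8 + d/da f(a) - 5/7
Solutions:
 f(a) = C1 + 3*a^4/32 + a^3/2 + 5*a/7 - 64*exp(-7*a/8)/63


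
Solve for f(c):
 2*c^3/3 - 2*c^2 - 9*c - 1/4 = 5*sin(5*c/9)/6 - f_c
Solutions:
 f(c) = C1 - c^4/6 + 2*c^3/3 + 9*c^2/2 + c/4 - 3*cos(5*c/9)/2


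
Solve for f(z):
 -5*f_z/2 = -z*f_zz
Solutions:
 f(z) = C1 + C2*z^(7/2)


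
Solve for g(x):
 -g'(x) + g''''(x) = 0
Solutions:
 g(x) = C1 + C4*exp(x) + (C2*sin(sqrt(3)*x/2) + C3*cos(sqrt(3)*x/2))*exp(-x/2)


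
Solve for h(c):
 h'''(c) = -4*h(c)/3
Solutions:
 h(c) = C3*exp(-6^(2/3)*c/3) + (C1*sin(2^(2/3)*3^(1/6)*c/2) + C2*cos(2^(2/3)*3^(1/6)*c/2))*exp(6^(2/3)*c/6)


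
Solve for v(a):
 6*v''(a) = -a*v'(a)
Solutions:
 v(a) = C1 + C2*erf(sqrt(3)*a/6)


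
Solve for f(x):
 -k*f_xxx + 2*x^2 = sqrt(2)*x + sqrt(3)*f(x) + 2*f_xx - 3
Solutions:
 f(x) = C1*exp(-x*((sqrt(((27*sqrt(3) + 16/k^2)^2 - 256/k^4)/k^2)/2 + 27*sqrt(3)/(2*k) + 8/k^3)^(1/3) + 2/k + 4/(k^2*(sqrt(((27*sqrt(3) + 16/k^2)^2 - 256/k^4)/k^2)/2 + 27*sqrt(3)/(2*k) + 8/k^3)^(1/3)))/3) + C2*exp(x*((sqrt(((27*sqrt(3) + 16/k^2)^2 - 256/k^4)/k^2)/2 + 27*sqrt(3)/(2*k) + 8/k^3)^(1/3) - sqrt(3)*I*(sqrt(((27*sqrt(3) + 16/k^2)^2 - 256/k^4)/k^2)/2 + 27*sqrt(3)/(2*k) + 8/k^3)^(1/3) - 4/k - 16/(k^2*(-1 + sqrt(3)*I)*(sqrt(((27*sqrt(3) + 16/k^2)^2 - 256/k^4)/k^2)/2 + 27*sqrt(3)/(2*k) + 8/k^3)^(1/3)))/6) + C3*exp(x*((sqrt(((27*sqrt(3) + 16/k^2)^2 - 256/k^4)/k^2)/2 + 27*sqrt(3)/(2*k) + 8/k^3)^(1/3) + sqrt(3)*I*(sqrt(((27*sqrt(3) + 16/k^2)^2 - 256/k^4)/k^2)/2 + 27*sqrt(3)/(2*k) + 8/k^3)^(1/3) - 4/k + 16/(k^2*(1 + sqrt(3)*I)*(sqrt(((27*sqrt(3) + 16/k^2)^2 - 256/k^4)/k^2)/2 + 27*sqrt(3)/(2*k) + 8/k^3)^(1/3)))/6) + 2*sqrt(3)*x^2/3 - sqrt(6)*x/3 - 8/3 + sqrt(3)


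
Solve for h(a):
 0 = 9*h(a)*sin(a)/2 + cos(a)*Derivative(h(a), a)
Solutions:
 h(a) = C1*cos(a)^(9/2)


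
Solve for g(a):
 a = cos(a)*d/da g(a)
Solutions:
 g(a) = C1 + Integral(a/cos(a), a)


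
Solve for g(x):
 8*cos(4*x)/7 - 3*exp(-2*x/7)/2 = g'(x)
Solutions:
 g(x) = C1 + 2*sin(4*x)/7 + 21*exp(-2*x/7)/4


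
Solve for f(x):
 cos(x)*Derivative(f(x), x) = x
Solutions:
 f(x) = C1 + Integral(x/cos(x), x)


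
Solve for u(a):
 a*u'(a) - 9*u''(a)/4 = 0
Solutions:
 u(a) = C1 + C2*erfi(sqrt(2)*a/3)


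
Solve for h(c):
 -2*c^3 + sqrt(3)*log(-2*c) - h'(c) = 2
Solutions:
 h(c) = C1 - c^4/2 + sqrt(3)*c*log(-c) + c*(-2 - sqrt(3) + sqrt(3)*log(2))


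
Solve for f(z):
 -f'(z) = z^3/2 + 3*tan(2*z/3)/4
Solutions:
 f(z) = C1 - z^4/8 + 9*log(cos(2*z/3))/8


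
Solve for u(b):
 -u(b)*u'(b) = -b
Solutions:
 u(b) = -sqrt(C1 + b^2)
 u(b) = sqrt(C1 + b^2)


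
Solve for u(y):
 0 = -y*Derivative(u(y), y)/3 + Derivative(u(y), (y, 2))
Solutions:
 u(y) = C1 + C2*erfi(sqrt(6)*y/6)


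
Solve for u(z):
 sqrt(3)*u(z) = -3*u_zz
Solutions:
 u(z) = C1*sin(3^(3/4)*z/3) + C2*cos(3^(3/4)*z/3)


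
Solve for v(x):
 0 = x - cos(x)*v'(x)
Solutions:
 v(x) = C1 + Integral(x/cos(x), x)


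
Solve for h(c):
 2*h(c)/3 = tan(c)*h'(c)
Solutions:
 h(c) = C1*sin(c)^(2/3)


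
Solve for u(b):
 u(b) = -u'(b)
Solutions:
 u(b) = C1*exp(-b)


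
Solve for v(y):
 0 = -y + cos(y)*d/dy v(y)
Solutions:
 v(y) = C1 + Integral(y/cos(y), y)


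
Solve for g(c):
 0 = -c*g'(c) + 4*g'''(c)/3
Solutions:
 g(c) = C1 + Integral(C2*airyai(6^(1/3)*c/2) + C3*airybi(6^(1/3)*c/2), c)


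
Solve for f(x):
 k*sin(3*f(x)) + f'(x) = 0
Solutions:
 f(x) = -acos((-C1 - exp(6*k*x))/(C1 - exp(6*k*x)))/3 + 2*pi/3
 f(x) = acos((-C1 - exp(6*k*x))/(C1 - exp(6*k*x)))/3


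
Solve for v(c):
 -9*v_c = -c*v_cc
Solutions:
 v(c) = C1 + C2*c^10


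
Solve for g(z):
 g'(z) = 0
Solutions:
 g(z) = C1


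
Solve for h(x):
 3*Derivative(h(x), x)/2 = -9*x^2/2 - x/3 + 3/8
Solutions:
 h(x) = C1 - x^3 - x^2/9 + x/4


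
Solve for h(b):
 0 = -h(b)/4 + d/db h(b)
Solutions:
 h(b) = C1*exp(b/4)


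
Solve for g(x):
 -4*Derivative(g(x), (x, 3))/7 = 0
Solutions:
 g(x) = C1 + C2*x + C3*x^2


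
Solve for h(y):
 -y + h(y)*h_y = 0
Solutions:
 h(y) = -sqrt(C1 + y^2)
 h(y) = sqrt(C1 + y^2)


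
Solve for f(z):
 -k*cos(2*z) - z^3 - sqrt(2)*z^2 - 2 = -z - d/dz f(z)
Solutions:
 f(z) = C1 + k*sin(2*z)/2 + z^4/4 + sqrt(2)*z^3/3 - z^2/2 + 2*z


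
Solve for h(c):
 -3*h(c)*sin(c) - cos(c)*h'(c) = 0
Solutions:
 h(c) = C1*cos(c)^3


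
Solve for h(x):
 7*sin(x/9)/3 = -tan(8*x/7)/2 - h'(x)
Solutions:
 h(x) = C1 + 7*log(cos(8*x/7))/16 + 21*cos(x/9)


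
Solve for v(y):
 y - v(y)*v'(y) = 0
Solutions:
 v(y) = -sqrt(C1 + y^2)
 v(y) = sqrt(C1 + y^2)


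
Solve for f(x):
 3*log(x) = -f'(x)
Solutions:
 f(x) = C1 - 3*x*log(x) + 3*x


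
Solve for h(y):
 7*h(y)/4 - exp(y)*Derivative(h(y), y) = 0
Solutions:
 h(y) = C1*exp(-7*exp(-y)/4)


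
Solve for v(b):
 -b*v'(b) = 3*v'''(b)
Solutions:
 v(b) = C1 + Integral(C2*airyai(-3^(2/3)*b/3) + C3*airybi(-3^(2/3)*b/3), b)


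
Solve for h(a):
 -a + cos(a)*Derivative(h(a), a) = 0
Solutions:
 h(a) = C1 + Integral(a/cos(a), a)


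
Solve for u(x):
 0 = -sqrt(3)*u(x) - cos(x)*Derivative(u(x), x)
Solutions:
 u(x) = C1*(sin(x) - 1)^(sqrt(3)/2)/(sin(x) + 1)^(sqrt(3)/2)


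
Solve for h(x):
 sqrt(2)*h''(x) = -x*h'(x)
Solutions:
 h(x) = C1 + C2*erf(2^(1/4)*x/2)


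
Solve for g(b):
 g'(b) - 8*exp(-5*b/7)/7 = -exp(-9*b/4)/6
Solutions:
 g(b) = C1 + 2*exp(-9*b/4)/27 - 8*exp(-5*b/7)/5


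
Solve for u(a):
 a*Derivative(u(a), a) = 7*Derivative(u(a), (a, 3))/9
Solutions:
 u(a) = C1 + Integral(C2*airyai(21^(2/3)*a/7) + C3*airybi(21^(2/3)*a/7), a)


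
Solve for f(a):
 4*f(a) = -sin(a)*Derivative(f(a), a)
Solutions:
 f(a) = C1*(cos(a)^2 + 2*cos(a) + 1)/(cos(a)^2 - 2*cos(a) + 1)


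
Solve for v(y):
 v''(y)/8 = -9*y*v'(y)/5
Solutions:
 v(y) = C1 + C2*erf(6*sqrt(5)*y/5)


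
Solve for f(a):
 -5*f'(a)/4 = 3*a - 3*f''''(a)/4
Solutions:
 f(a) = C1 + C4*exp(3^(2/3)*5^(1/3)*a/3) - 6*a^2/5 + (C2*sin(3^(1/6)*5^(1/3)*a/2) + C3*cos(3^(1/6)*5^(1/3)*a/2))*exp(-3^(2/3)*5^(1/3)*a/6)


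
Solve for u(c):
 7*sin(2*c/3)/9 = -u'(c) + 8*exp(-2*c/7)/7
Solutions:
 u(c) = C1 + 7*cos(2*c/3)/6 - 4*exp(-2*c/7)


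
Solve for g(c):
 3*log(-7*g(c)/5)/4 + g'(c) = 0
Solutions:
 4*Integral(1/(log(-_y) - log(5) + log(7)), (_y, g(c)))/3 = C1 - c


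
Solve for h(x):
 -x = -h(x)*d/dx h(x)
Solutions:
 h(x) = -sqrt(C1 + x^2)
 h(x) = sqrt(C1 + x^2)


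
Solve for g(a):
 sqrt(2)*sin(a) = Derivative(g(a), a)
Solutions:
 g(a) = C1 - sqrt(2)*cos(a)


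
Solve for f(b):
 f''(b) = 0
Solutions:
 f(b) = C1 + C2*b


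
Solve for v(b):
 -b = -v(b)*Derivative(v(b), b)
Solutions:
 v(b) = -sqrt(C1 + b^2)
 v(b) = sqrt(C1 + b^2)


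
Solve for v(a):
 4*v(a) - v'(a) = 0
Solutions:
 v(a) = C1*exp(4*a)


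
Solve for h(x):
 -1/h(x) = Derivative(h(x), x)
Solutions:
 h(x) = -sqrt(C1 - 2*x)
 h(x) = sqrt(C1 - 2*x)


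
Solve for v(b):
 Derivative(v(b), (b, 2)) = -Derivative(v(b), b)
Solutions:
 v(b) = C1 + C2*exp(-b)


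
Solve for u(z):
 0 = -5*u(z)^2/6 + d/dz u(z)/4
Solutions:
 u(z) = -3/(C1 + 10*z)


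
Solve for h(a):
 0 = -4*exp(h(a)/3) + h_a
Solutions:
 h(a) = 3*log(-1/(C1 + 4*a)) + 3*log(3)


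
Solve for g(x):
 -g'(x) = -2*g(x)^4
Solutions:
 g(x) = (-1/(C1 + 6*x))^(1/3)
 g(x) = (-1/(C1 + 2*x))^(1/3)*(-3^(2/3) - 3*3^(1/6)*I)/6
 g(x) = (-1/(C1 + 2*x))^(1/3)*(-3^(2/3) + 3*3^(1/6)*I)/6
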